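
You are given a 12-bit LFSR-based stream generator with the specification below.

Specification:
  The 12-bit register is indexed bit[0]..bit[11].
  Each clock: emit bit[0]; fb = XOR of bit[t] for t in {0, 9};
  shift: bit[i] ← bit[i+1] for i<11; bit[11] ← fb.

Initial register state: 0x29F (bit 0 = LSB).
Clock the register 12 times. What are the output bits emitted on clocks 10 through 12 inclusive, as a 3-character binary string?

100

reg_0 = 0x29F
clock 1: out=1, reg = 0x14F
clock 2: out=1, reg = 0x8A7
clock 3: out=1, reg = 0xC53
clock 4: out=1, reg = 0xE29
clock 5: out=1, reg = 0x714
clock 6: out=0, reg = 0xB8A
clock 7: out=0, reg = 0xDC5
clock 8: out=1, reg = 0xEE2
clock 9: out=0, reg = 0xF71
clock 10: out=1, reg = 0x7B8
clock 11: out=0, reg = 0xBDC
clock 12: out=0, reg = 0xDEE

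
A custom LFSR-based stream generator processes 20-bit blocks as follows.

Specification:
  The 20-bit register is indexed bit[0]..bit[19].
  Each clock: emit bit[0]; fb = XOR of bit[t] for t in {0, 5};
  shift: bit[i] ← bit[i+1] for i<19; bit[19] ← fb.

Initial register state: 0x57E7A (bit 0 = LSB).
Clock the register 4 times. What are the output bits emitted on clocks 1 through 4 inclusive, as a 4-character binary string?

reg_0 = 0x57E7A
clock 1: out=0, reg = 0xABF3D
clock 2: out=1, reg = 0x55F9E
clock 3: out=0, reg = 0x2AFCF
clock 4: out=1, reg = 0x957E7

0101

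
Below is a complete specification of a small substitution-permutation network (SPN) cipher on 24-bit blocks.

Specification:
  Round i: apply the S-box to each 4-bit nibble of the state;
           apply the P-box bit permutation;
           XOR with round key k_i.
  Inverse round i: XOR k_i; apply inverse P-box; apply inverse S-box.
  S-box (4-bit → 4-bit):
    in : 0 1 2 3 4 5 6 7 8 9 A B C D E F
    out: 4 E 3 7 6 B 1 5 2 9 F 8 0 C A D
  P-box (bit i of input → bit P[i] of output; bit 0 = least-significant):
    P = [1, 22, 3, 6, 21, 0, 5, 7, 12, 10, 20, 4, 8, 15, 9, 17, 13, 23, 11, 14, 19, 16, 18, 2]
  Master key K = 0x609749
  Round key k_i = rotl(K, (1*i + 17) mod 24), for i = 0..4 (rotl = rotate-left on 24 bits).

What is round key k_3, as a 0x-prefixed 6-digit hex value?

K = 0x609749
k_0 = rotl(K, (1*0+17) mod 24) = rotl(K, 17) = 0x92C12E
k_1 = rotl(K, (1*1+17) mod 24) = rotl(K, 18) = 0x25825D
k_2 = rotl(K, (1*2+17) mod 24) = rotl(K, 19) = 0x4B04BA
k_3 = rotl(K, (1*3+17) mod 24) = rotl(K, 20) = 0x960974

0x960974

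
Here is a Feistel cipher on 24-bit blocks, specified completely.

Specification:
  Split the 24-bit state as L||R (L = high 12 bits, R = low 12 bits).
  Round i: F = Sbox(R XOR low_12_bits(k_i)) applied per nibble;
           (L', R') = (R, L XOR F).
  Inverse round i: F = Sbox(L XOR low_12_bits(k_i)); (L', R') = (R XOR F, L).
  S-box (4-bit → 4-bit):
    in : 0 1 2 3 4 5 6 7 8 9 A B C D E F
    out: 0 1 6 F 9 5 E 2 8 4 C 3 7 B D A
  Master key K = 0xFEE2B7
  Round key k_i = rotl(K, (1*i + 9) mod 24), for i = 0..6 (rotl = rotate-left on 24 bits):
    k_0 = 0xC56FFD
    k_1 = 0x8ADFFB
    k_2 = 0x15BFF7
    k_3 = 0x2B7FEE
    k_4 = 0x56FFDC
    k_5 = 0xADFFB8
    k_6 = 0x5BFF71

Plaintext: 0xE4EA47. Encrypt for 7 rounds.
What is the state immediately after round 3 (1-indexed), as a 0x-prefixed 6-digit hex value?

0x3C3C8B

s_0 = plaintext = 0xE4EA47
s_1 = Round(s_0, k_0) = 0xA47B72
s_2 = Round(s_1, k_1) = 0xB723C3
s_3 = Round(s_2, k_2) = 0x3C3C8B
s_4 = Round(s_3, k_3) = 0xC8BC26
s_5 = Round(s_4, k_4) = 0xC26327
s_6 = Round(s_5, k_5) = 0x327B6C
s_7 = Round(s_6, k_6) = 0xB6CA3C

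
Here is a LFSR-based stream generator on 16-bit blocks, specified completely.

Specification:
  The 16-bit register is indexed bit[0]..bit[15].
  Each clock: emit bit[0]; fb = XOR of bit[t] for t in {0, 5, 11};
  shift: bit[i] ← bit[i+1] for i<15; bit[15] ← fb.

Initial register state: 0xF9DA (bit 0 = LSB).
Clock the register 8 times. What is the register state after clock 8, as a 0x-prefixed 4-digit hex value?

reg_0 = 0xF9DA
clock 1: out=0, reg = 0xFCED
clock 2: out=1, reg = 0xFE76
clock 3: out=0, reg = 0x7F3B
clock 4: out=1, reg = 0xBF9D
clock 5: out=1, reg = 0x5FCE
clock 6: out=0, reg = 0xAFE7
clock 7: out=1, reg = 0xD7F3
clock 8: out=1, reg = 0x6BF9

0x6BF9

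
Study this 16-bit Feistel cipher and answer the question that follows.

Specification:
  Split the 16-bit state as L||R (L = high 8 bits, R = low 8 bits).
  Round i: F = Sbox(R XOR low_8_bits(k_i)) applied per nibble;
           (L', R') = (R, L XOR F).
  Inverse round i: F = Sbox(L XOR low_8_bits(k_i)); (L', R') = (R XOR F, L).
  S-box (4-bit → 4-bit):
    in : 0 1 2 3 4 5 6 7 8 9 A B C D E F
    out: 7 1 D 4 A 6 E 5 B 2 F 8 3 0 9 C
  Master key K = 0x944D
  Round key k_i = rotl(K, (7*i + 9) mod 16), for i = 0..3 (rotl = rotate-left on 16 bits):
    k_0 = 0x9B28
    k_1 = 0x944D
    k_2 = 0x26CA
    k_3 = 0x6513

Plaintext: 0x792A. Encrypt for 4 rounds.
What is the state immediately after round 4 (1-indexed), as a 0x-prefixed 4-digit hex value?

s_0 = plaintext = 0x792A
s_1 = Round(s_0, k_0) = 0x2A04
s_2 = Round(s_1, k_1) = 0x0488
s_3 = Round(s_2, k_2) = 0x88A9
s_4 = Round(s_3, k_3) = 0xA907

0xA907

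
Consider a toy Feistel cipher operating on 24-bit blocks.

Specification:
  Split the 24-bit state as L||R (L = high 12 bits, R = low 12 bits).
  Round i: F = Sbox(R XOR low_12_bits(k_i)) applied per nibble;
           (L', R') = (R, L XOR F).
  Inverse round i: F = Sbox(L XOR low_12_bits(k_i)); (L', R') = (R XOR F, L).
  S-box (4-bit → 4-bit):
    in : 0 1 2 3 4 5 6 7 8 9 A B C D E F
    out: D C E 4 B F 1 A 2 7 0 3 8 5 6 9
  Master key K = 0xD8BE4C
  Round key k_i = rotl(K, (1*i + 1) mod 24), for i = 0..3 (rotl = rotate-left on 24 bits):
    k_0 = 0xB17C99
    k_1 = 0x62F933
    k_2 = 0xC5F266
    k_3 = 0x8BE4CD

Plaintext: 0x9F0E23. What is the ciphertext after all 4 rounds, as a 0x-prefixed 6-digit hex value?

0x79CC4B

s_0 = plaintext = 0x9F0E23
s_1 = Round(s_0, k_0) = 0xE237C0
s_2 = Round(s_1, k_1) = 0x7C08B7
s_3 = Round(s_2, k_2) = 0x8B779C
s_4 = Round(s_3, k_3) = 0x79CC4B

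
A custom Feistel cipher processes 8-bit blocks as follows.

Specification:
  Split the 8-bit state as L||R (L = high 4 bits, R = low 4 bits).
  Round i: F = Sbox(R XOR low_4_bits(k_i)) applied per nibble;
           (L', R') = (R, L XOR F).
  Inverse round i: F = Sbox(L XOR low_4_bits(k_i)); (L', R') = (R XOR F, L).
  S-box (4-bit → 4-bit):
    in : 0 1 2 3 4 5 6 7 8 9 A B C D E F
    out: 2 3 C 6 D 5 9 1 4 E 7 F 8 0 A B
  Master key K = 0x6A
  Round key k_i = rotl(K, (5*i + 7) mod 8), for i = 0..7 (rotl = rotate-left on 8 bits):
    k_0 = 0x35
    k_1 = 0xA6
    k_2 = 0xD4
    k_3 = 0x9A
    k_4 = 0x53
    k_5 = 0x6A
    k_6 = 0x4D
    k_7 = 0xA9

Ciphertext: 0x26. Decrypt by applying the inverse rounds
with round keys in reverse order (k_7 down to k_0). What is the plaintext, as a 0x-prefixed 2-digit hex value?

s_0 = ciphertext = 0x26
s_1 = InvRound(s_0, k_7) = 0x92
s_2 = InvRound(s_1, k_6) = 0xF9
s_3 = InvRound(s_2, k_5) = 0xCF
s_4 = InvRound(s_3, k_4) = 0x4C
s_5 = InvRound(s_4, k_3) = 0x64
s_6 = InvRound(s_5, k_2) = 0x86
s_7 = InvRound(s_6, k_1) = 0xC8
s_8 = InvRound(s_7, k_0) = 0x6C

0x6C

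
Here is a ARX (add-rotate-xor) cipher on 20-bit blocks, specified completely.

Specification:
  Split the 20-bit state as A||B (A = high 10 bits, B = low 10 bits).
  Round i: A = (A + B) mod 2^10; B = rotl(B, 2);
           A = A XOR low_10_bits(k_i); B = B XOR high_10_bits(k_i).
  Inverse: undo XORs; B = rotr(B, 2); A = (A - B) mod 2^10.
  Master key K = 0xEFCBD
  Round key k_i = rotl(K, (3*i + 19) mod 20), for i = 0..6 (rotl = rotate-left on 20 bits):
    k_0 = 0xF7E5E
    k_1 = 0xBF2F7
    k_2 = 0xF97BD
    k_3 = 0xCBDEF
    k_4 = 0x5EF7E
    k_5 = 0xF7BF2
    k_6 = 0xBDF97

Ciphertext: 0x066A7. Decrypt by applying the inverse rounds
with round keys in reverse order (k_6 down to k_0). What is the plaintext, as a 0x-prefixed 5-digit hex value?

s_0 = ciphertext = 0x066A7
s_1 = InvRound(s_0, k_6) = 0xDE814
s_2 = InvRound(s_1, k_5) = 0x65AF2
s_3 = InvRound(s_2, k_4) = 0x419E2
s_4 = InvRound(s_3, k_3) = 0xCD9B3
s_5 = InvRound(s_4, k_2) = 0x7DA95
s_6 = InvRound(s_5, k_1) = 0x79D1A
s_7 = InvRound(s_6, k_0) = 0x821B1

0x821B1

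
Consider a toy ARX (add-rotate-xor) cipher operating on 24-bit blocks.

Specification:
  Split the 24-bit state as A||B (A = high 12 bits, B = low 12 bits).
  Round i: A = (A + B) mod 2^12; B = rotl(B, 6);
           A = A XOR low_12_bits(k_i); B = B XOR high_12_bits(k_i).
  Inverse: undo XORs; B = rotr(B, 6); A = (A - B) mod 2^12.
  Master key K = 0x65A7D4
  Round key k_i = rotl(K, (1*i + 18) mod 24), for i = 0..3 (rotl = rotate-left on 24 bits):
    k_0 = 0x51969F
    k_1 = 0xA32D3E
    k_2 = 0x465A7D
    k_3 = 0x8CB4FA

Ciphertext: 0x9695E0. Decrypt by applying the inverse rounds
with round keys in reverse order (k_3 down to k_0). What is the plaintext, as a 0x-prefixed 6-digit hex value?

0x96681C

s_0 = ciphertext = 0x9695E0
s_1 = InvRound(s_0, k_3) = 0x29FAF4
s_2 = InvRound(s_1, k_2) = 0x46847A
s_3 = InvRound(s_2, k_1) = 0x71D239
s_4 = InvRound(s_3, k_0) = 0x96681C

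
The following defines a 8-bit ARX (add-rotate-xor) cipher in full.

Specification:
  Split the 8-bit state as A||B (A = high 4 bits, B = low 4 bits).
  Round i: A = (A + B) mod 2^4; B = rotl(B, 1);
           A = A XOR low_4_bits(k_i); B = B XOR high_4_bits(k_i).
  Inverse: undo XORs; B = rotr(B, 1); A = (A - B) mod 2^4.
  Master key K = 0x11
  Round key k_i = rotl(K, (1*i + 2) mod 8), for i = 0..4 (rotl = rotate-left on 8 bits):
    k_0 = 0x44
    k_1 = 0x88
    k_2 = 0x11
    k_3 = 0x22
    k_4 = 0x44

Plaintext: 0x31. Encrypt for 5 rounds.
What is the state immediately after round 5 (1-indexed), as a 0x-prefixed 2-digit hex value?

0xB6

s_0 = plaintext = 0x31
s_1 = Round(s_0, k_0) = 0x06
s_2 = Round(s_1, k_1) = 0xE4
s_3 = Round(s_2, k_2) = 0x39
s_4 = Round(s_3, k_3) = 0xE1
s_5 = Round(s_4, k_4) = 0xB6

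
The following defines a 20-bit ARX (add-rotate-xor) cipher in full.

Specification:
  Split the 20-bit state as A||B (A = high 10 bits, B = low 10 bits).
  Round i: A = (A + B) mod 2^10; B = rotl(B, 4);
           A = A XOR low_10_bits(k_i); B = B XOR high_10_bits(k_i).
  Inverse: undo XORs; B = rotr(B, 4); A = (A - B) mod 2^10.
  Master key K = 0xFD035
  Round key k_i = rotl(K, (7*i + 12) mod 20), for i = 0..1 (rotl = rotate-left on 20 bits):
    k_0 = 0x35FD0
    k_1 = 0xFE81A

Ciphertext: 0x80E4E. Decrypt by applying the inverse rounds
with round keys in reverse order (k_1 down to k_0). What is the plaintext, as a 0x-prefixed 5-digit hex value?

s_0 = ciphertext = 0x80E4E
s_1 = InvRound(s_0, k_1) = 0x3F91B
s_2 = InvRound(s_1, k_0) = 0x04B1C

0x04B1C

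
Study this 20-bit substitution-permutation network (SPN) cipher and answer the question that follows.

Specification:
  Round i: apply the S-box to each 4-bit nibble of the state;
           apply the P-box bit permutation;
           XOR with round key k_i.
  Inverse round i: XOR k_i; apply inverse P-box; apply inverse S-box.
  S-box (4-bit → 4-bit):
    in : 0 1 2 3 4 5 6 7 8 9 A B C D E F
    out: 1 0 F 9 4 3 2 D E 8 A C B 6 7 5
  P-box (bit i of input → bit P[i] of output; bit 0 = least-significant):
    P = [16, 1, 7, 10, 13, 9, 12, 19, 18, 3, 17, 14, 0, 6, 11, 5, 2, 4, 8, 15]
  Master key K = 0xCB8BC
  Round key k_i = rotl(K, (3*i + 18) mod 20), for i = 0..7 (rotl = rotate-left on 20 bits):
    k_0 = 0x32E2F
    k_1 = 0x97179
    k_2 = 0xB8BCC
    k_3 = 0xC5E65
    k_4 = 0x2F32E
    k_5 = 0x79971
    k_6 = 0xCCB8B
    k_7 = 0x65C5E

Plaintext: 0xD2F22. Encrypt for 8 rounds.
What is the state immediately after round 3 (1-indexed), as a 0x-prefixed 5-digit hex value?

s_0 = plaintext = 0xD2F22
s_1 = Round(s_0, k_0) = 0xC11DC
s_2 = Round(s_1, k_1) = 0x8E76F
s_3 = Round(s_2, k_2) = 0xC401D
s_4 = Round(s_3, k_3) = 0x8D6F3
s_5 = Round(s_4, k_4) = 0x34E76
s_6 = Round(s_5, k_5) = 0x9217F
s_7 = Round(s_6, k_6) = 0x5736A
s_8 = Round(s_7, k_7) = 0x21269

0xC401D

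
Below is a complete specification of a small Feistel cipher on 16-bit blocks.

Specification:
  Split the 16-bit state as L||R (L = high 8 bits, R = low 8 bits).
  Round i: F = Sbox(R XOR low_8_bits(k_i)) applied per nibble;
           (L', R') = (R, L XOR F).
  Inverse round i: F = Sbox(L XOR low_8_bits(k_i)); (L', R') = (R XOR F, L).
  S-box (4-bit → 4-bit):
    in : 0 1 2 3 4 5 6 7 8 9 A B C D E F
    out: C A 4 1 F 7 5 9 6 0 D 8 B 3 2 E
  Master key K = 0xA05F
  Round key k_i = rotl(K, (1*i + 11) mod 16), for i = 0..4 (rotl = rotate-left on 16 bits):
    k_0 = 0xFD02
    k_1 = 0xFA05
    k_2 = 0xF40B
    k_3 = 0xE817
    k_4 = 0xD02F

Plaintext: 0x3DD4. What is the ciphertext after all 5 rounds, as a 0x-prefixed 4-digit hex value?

0x982A

s_0 = plaintext = 0x3DD4
s_1 = Round(s_0, k_0) = 0xD408
s_2 = Round(s_1, k_1) = 0x0817
s_3 = Round(s_2, k_2) = 0x17A3
s_4 = Round(s_3, k_3) = 0xA398
s_5 = Round(s_4, k_4) = 0x982A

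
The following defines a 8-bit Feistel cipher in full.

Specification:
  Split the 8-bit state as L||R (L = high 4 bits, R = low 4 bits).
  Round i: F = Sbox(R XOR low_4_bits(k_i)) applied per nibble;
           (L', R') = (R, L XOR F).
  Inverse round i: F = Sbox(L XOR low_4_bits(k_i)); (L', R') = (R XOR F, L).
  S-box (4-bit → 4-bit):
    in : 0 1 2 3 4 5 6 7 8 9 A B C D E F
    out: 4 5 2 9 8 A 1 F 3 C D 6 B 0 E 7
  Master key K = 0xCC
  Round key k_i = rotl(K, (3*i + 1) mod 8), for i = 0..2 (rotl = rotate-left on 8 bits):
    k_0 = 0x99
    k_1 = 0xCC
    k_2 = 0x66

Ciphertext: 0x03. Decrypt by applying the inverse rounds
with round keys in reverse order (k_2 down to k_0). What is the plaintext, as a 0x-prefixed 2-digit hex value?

0xDE

s_0 = ciphertext = 0x03
s_1 = InvRound(s_0, k_2) = 0x20
s_2 = InvRound(s_1, k_1) = 0xE2
s_3 = InvRound(s_2, k_0) = 0xDE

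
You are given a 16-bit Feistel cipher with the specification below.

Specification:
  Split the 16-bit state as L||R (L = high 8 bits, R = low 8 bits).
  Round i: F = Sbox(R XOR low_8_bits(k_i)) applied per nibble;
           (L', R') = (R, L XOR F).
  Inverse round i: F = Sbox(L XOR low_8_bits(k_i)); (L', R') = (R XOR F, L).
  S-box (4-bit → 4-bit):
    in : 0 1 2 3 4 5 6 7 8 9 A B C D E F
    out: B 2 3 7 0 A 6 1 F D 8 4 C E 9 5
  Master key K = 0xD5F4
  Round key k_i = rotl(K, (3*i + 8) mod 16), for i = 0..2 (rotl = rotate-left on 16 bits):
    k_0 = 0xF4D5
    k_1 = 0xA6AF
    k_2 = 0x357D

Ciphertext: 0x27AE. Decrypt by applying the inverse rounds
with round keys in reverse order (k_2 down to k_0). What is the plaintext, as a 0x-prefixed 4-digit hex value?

s_0 = ciphertext = 0x27AE
s_1 = InvRound(s_0, k_2) = 0x0627
s_2 = InvRound(s_1, k_1) = 0xAA06
s_3 = InvRound(s_2, k_0) = 0x13AA

0x13AA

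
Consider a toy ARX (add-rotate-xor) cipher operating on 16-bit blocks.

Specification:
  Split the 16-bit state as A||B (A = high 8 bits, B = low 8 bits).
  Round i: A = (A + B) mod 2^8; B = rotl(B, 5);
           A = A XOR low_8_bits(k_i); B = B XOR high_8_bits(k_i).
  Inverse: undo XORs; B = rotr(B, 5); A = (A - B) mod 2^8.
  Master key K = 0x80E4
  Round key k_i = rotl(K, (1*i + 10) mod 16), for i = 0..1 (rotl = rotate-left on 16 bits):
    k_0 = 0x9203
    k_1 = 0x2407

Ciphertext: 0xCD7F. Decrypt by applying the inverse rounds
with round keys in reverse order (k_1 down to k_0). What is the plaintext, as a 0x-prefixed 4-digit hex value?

s_0 = ciphertext = 0xCD7F
s_1 = InvRound(s_0, k_1) = 0xF0DA
s_2 = InvRound(s_1, k_0) = 0xB142

0xB142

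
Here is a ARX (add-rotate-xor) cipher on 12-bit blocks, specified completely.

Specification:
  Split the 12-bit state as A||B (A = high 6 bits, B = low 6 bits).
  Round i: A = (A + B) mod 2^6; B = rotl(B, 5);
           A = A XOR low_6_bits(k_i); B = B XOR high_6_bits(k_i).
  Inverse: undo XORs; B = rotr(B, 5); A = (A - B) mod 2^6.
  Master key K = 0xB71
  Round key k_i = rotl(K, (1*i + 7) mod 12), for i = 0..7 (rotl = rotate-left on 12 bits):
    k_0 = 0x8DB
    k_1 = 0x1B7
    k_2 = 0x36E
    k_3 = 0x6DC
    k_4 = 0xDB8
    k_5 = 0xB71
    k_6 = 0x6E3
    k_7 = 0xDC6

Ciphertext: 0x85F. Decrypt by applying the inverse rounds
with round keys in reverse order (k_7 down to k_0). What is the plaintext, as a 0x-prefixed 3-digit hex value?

s_0 = ciphertext = 0x85F
s_1 = InvRound(s_0, k_7) = 0x591
s_2 = InvRound(s_1, k_6) = 0x854
s_3 = InvRound(s_2, k_5) = 0x773
s_4 = InvRound(s_3, k_4) = 0x6CA
s_5 = InvRound(s_4, k_3) = 0x962
s_6 = InvRound(s_5, k_2) = 0xB1F
s_7 = InvRound(s_6, k_1) = 0xA72
s_8 = InvRound(s_7, k_0) = 0x422

0x422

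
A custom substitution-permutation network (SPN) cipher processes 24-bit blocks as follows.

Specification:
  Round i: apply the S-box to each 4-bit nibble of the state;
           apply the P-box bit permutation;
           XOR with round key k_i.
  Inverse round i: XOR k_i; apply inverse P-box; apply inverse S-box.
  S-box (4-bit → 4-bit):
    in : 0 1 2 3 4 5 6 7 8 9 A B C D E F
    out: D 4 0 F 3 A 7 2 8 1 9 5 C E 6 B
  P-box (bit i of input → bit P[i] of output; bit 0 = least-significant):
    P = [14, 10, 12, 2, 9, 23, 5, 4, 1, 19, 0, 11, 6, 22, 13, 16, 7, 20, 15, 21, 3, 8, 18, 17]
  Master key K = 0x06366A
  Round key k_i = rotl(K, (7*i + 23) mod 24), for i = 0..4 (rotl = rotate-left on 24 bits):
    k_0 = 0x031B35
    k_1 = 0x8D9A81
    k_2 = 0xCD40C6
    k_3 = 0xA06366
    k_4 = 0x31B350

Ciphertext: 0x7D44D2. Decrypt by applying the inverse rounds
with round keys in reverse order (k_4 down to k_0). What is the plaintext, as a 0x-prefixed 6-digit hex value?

0x0FDCE8

s_0 = ciphertext = 0x7D44D2
s_1 = InvRound(s_0, k_4) = 0xEBE496
s_2 = InvRound(s_1, k_3) = 0x5BF707
s_3 = InvRound(s_2, k_2) = 0xD6B14E
s_4 = InvRound(s_3, k_1) = 0xF43398
s_5 = InvRound(s_4, k_0) = 0x0FDCE8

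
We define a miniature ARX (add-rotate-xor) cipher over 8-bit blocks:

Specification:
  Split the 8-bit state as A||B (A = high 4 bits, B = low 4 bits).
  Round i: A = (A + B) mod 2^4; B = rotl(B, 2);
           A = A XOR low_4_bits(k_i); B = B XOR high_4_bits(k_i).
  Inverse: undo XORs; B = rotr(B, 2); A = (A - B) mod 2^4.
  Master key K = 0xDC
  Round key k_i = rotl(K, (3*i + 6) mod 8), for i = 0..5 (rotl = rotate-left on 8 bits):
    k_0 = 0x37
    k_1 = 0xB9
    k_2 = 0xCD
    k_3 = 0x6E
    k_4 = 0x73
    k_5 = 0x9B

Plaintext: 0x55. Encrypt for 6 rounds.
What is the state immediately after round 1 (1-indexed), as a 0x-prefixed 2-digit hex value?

s_0 = plaintext = 0x55
s_1 = Round(s_0, k_0) = 0xD6
s_2 = Round(s_1, k_1) = 0xA2
s_3 = Round(s_2, k_2) = 0x14
s_4 = Round(s_3, k_3) = 0xB7
s_5 = Round(s_4, k_4) = 0x1A
s_6 = Round(s_5, k_5) = 0x03

0xD6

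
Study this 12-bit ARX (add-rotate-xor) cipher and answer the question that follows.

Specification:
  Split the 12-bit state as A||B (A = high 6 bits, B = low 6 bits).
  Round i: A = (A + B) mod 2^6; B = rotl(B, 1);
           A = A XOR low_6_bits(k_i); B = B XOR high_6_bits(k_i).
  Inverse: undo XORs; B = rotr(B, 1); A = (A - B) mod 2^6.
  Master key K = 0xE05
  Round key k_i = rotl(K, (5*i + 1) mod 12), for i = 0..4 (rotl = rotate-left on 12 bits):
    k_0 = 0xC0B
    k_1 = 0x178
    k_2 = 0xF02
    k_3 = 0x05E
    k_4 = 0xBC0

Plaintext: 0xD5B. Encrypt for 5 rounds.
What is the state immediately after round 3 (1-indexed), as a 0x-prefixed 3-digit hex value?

s_0 = plaintext = 0xD5B
s_1 = Round(s_0, k_0) = 0x6C6
s_2 = Round(s_1, k_1) = 0x649
s_3 = Round(s_2, k_2) = 0x82E
s_4 = Round(s_3, k_3) = 0x41C
s_5 = Round(s_4, k_4) = 0xB17

0x82E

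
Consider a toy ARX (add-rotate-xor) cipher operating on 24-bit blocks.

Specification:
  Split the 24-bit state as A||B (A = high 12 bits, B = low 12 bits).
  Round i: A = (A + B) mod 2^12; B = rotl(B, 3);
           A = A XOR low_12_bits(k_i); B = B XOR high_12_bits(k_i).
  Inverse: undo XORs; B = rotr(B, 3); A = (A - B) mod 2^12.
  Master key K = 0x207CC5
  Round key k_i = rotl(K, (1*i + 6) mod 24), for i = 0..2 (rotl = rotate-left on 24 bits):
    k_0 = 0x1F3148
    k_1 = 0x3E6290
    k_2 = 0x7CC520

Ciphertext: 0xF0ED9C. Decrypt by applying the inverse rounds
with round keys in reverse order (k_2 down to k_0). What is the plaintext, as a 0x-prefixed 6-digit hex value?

s_0 = ciphertext = 0xF0ED9C
s_1 = InvRound(s_0, k_2) = 0x8E414A
s_2 = InvRound(s_1, k_1) = 0x21F855
s_3 = InvRound(s_2, k_0) = 0x623D34

0x623D34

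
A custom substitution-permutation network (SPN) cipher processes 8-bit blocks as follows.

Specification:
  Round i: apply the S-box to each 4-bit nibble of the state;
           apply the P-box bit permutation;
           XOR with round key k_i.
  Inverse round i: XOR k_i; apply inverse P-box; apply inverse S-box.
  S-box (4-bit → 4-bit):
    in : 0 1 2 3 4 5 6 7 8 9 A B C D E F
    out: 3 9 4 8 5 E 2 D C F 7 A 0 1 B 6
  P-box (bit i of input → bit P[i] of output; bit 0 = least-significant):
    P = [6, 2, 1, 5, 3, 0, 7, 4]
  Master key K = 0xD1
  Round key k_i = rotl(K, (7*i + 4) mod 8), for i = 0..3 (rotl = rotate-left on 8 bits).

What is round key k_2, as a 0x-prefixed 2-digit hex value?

K = 0xD1
k_0 = rotl(K, (7*0+4) mod 8) = rotl(K, 4) = 0x1D
k_1 = rotl(K, (7*1+4) mod 8) = rotl(K, 3) = 0x8E
k_2 = rotl(K, (7*2+4) mod 8) = rotl(K, 2) = 0x47

0x47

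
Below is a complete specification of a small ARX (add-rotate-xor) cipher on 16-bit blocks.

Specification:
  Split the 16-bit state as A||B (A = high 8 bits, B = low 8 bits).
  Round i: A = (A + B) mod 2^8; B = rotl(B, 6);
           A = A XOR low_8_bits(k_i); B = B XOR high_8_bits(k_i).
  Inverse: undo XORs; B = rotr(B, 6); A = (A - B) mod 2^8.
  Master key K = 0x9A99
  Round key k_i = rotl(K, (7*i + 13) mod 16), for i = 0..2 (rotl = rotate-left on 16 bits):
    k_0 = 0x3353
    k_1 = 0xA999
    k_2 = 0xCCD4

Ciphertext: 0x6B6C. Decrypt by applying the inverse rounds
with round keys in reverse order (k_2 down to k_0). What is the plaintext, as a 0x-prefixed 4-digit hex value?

0x2D7E

s_0 = ciphertext = 0x6B6C
s_1 = InvRound(s_0, k_2) = 0x3D82
s_2 = InvRound(s_1, k_1) = 0xF8AC
s_3 = InvRound(s_2, k_0) = 0x2D7E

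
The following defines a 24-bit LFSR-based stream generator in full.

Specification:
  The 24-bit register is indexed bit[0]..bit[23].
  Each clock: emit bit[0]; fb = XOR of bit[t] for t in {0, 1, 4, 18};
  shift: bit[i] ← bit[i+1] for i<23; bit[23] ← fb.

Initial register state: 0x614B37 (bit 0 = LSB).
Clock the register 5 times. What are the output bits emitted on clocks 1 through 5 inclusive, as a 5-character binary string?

11101

reg_0 = 0x614B37
clock 1: out=1, reg = 0xB0A59B
clock 2: out=1, reg = 0xD852CD
clock 3: out=1, reg = 0xEC2966
clock 4: out=0, reg = 0x7614B3
clock 5: out=1, reg = 0x3B0A59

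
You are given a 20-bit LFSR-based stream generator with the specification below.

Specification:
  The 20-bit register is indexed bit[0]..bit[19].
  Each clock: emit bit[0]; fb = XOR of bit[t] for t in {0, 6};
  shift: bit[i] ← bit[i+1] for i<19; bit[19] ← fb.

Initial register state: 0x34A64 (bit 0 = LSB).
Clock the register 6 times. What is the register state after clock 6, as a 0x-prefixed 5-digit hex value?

0x34D29

reg_0 = 0x34A64
clock 1: out=0, reg = 0x9A532
clock 2: out=0, reg = 0x4D299
clock 3: out=1, reg = 0xA694C
clock 4: out=0, reg = 0xD34A6
clock 5: out=0, reg = 0x69A53
clock 6: out=1, reg = 0x34D29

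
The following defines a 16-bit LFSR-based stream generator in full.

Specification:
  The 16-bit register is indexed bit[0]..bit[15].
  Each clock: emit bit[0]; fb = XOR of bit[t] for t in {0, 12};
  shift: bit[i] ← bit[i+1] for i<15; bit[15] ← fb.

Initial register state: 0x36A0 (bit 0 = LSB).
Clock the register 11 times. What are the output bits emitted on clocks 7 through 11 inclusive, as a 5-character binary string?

reg_0 = 0x36A0
clock 1: out=0, reg = 0x9B50
clock 2: out=0, reg = 0xCDA8
clock 3: out=0, reg = 0x66D4
clock 4: out=0, reg = 0x336A
clock 5: out=0, reg = 0x99B5
clock 6: out=1, reg = 0x4CDA
clock 7: out=0, reg = 0x266D
clock 8: out=1, reg = 0x9336
clock 9: out=0, reg = 0xC99B
clock 10: out=1, reg = 0xE4CD
clock 11: out=1, reg = 0xF266

01011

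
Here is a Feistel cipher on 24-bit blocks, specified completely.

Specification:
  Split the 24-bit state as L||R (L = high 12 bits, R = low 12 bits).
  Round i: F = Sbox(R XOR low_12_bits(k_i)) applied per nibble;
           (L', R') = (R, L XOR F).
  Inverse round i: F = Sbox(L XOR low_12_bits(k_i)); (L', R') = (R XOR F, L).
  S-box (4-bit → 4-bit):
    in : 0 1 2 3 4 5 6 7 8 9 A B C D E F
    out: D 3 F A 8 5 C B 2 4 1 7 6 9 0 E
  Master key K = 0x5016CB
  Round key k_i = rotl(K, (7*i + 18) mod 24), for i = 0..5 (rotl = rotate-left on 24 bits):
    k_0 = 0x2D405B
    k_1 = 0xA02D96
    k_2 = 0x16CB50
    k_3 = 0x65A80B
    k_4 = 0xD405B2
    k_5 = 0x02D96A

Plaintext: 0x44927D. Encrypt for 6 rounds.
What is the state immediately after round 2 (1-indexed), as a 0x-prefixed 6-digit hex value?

s_0 = plaintext = 0x44927D
s_1 = Round(s_0, k_0) = 0x27DBB5
s_2 = Round(s_1, k_1) = 0xBB5E87
s_3 = Round(s_2, k_2) = 0xE87E2E
s_4 = Round(s_3, k_3) = 0xE2E272
s_5 = Round(s_4, k_4) = 0x272543
s_6 = Round(s_5, k_5) = 0x543486

0xBB5E87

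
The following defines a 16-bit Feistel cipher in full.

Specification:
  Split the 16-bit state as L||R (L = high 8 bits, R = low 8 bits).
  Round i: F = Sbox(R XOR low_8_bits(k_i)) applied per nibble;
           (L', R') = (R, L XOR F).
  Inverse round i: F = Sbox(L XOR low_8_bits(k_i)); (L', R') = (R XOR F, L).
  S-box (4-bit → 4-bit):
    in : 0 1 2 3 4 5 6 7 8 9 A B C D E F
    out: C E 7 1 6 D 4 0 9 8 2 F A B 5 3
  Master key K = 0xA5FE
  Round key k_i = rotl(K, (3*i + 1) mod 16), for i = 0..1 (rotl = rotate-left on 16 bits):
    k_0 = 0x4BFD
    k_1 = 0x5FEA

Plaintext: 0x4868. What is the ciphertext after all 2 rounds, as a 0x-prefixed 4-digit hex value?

s_0 = plaintext = 0x4868
s_1 = Round(s_0, k_0) = 0x68C5
s_2 = Round(s_1, k_1) = 0xC51B

0xC51B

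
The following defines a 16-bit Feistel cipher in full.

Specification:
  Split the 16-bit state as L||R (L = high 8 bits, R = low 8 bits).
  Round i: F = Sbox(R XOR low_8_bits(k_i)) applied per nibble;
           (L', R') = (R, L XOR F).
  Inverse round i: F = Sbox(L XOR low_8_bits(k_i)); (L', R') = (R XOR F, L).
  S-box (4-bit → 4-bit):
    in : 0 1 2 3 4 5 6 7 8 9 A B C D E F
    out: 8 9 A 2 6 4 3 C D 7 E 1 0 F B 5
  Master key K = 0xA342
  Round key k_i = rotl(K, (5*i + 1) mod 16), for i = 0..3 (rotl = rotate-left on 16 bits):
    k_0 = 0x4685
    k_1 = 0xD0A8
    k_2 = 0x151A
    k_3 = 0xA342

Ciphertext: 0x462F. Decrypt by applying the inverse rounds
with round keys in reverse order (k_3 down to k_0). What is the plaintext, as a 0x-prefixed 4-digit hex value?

s_0 = ciphertext = 0x462F
s_1 = InvRound(s_0, k_3) = 0xA946
s_2 = InvRound(s_1, k_2) = 0x54A9
s_3 = InvRound(s_2, k_1) = 0xF954
s_4 = InvRound(s_3, k_0) = 0x94F9

0x94F9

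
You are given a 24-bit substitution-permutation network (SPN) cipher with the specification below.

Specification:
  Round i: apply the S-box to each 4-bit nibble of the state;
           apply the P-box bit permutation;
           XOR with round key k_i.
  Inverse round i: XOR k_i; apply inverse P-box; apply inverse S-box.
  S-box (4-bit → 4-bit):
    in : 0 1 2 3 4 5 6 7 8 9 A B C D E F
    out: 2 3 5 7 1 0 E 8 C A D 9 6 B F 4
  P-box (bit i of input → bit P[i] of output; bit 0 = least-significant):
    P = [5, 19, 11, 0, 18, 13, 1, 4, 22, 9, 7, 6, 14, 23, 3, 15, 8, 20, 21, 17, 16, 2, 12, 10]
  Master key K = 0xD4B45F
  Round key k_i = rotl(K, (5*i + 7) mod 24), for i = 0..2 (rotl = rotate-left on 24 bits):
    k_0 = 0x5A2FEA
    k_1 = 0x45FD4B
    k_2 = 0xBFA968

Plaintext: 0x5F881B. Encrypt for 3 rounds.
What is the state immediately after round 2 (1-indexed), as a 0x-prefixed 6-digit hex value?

s_0 = plaintext = 0x5F881B
s_1 = Round(s_0, k_0) = 0x7E8F03
s_2 = Round(s_1, k_1) = 0x7F50E3
s_3 = Round(s_2, k_2) = 0x93875A

0x7F50E3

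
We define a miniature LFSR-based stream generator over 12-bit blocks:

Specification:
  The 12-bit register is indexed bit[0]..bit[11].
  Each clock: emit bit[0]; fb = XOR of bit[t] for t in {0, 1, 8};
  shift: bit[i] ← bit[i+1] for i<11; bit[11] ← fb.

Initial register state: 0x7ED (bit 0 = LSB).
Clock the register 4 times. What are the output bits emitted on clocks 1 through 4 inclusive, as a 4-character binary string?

reg_0 = 0x7ED
clock 1: out=1, reg = 0x3F6
clock 2: out=0, reg = 0x1FB
clock 3: out=1, reg = 0x8FD
clock 4: out=1, reg = 0xC7E

1011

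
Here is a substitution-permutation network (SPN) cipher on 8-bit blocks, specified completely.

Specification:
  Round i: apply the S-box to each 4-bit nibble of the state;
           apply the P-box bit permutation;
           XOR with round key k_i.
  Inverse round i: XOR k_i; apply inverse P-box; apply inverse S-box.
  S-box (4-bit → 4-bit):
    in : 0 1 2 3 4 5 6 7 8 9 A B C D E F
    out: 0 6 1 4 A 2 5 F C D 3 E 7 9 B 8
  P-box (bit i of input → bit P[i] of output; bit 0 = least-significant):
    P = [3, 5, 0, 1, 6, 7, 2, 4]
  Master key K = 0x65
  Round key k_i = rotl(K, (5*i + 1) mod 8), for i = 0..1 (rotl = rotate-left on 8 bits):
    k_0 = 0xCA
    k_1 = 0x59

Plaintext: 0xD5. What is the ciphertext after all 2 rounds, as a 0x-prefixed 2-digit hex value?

s_0 = plaintext = 0xD5
s_1 = Round(s_0, k_0) = 0xBA
s_2 = Round(s_1, k_1) = 0xE5

0xE5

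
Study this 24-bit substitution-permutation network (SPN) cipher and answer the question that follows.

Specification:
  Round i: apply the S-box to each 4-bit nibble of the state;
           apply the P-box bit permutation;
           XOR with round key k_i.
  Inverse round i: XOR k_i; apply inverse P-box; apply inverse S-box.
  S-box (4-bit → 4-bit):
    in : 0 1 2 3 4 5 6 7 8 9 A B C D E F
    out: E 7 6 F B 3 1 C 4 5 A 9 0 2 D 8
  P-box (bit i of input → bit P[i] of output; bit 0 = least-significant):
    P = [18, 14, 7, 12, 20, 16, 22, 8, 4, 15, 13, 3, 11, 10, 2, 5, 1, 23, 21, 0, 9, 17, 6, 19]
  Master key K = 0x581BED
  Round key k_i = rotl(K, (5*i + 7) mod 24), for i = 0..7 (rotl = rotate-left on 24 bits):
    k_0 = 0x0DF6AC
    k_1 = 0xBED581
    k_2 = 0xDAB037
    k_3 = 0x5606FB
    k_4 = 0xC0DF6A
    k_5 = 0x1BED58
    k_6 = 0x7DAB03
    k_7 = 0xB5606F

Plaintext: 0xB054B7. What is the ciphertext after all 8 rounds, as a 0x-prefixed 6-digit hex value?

s_0 = plaintext = 0xB054B7
s_1 = Round(s_0, k_0) = 0xB56935
s_2 = Round(s_1, k_1) = 0x63BE93
s_3 = Round(s_2, k_2) = 0x2ECA8C
s_4 = Round(s_3, k_3) = 0x3486B0
s_5 = Round(s_4, k_4) = 0x5A8CBD
s_6 = Round(s_5, k_5) = 0x89AE5D
s_7 = Round(s_6, k_6) = 0x4CCF79
s_8 = Round(s_7, k_7) = 0xFB63E7

0xFB63E7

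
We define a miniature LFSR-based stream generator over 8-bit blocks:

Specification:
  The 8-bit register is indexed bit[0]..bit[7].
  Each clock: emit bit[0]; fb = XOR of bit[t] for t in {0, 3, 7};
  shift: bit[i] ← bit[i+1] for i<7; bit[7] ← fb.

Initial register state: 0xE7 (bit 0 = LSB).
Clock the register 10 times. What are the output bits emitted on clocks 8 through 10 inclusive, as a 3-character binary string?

reg_0 = 0xE7
clock 1: out=1, reg = 0x73
clock 2: out=1, reg = 0xB9
clock 3: out=1, reg = 0xDC
clock 4: out=0, reg = 0x6E
clock 5: out=0, reg = 0xB7
clock 6: out=1, reg = 0x5B
clock 7: out=1, reg = 0x2D
clock 8: out=1, reg = 0x16
clock 9: out=0, reg = 0x0B
clock 10: out=1, reg = 0x05

101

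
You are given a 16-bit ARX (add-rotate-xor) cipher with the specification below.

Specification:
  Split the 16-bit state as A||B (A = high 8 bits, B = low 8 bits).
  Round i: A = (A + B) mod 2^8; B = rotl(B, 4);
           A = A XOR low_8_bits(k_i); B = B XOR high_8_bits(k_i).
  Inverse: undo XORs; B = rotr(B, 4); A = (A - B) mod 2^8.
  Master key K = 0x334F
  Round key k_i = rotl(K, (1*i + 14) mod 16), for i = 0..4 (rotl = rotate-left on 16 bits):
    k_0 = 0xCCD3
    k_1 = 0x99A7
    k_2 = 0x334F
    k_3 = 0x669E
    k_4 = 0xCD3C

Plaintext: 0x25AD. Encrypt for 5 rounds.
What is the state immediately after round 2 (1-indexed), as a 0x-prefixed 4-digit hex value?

s_0 = plaintext = 0x25AD
s_1 = Round(s_0, k_0) = 0x0116
s_2 = Round(s_1, k_1) = 0xB0F8
s_3 = Round(s_2, k_2) = 0xE7BC
s_4 = Round(s_3, k_3) = 0x3DAD
s_5 = Round(s_4, k_4) = 0xD617

0xB0F8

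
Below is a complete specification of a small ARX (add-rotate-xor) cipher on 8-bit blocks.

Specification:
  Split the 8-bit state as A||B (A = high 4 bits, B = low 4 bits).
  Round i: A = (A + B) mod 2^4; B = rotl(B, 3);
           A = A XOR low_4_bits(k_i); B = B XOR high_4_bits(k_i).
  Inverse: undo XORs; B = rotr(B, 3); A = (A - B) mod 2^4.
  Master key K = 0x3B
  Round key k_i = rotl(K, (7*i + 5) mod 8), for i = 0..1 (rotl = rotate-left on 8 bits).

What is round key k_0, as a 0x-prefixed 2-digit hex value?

K = 0x3B
k_0 = rotl(K, (7*0+5) mod 8) = rotl(K, 5) = 0x67

0x67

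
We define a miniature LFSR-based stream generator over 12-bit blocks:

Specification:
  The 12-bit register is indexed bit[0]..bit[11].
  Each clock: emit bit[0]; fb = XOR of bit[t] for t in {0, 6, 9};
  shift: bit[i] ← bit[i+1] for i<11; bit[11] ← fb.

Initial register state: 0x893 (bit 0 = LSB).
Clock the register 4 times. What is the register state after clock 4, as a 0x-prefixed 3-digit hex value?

reg_0 = 0x893
clock 1: out=1, reg = 0xC49
clock 2: out=1, reg = 0x624
clock 3: out=0, reg = 0xB12
clock 4: out=0, reg = 0xD89

0xD89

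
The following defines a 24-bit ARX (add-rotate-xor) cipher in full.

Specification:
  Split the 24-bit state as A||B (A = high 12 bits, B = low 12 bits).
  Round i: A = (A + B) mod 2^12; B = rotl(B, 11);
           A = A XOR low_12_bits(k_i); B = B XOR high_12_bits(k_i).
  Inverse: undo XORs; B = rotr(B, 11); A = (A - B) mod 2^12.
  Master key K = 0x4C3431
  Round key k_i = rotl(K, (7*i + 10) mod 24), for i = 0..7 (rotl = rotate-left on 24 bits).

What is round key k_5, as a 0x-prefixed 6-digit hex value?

K = 0x4C3431
k_0 = rotl(K, (7*0+10) mod 24) = rotl(K, 10) = 0xD0C530
k_1 = rotl(K, (7*1+10) mod 24) = rotl(K, 17) = 0x629868
k_2 = rotl(K, (7*2+10) mod 24) = rotl(K, 0) = 0x4C3431
k_3 = rotl(K, (7*3+10) mod 24) = rotl(K, 7) = 0x1A18A6
k_4 = rotl(K, (7*4+10) mod 24) = rotl(K, 14) = 0x0C530D
k_5 = rotl(K, (7*5+10) mod 24) = rotl(K, 21) = 0x298686

0x298686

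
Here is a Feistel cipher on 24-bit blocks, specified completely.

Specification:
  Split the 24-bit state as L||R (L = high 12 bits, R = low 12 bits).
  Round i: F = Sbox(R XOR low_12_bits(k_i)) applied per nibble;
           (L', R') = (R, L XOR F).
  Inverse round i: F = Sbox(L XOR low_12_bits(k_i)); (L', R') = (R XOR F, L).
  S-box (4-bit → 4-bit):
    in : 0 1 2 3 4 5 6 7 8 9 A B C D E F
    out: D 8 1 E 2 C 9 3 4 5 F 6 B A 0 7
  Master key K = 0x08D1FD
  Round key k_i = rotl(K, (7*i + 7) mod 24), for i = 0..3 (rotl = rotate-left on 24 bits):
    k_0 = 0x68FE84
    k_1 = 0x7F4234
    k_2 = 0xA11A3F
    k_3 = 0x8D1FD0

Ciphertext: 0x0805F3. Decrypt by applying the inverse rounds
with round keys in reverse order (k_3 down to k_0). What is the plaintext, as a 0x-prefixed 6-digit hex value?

0x840BA5

s_0 = ciphertext = 0x0805F3
s_1 = InvRound(s_0, k_3) = 0x23E080
s_2 = InvRound(s_1, k_2) = 0x45823E
s_3 = InvRound(s_2, k_1) = 0xBA5458
s_4 = InvRound(s_3, k_0) = 0x840BA5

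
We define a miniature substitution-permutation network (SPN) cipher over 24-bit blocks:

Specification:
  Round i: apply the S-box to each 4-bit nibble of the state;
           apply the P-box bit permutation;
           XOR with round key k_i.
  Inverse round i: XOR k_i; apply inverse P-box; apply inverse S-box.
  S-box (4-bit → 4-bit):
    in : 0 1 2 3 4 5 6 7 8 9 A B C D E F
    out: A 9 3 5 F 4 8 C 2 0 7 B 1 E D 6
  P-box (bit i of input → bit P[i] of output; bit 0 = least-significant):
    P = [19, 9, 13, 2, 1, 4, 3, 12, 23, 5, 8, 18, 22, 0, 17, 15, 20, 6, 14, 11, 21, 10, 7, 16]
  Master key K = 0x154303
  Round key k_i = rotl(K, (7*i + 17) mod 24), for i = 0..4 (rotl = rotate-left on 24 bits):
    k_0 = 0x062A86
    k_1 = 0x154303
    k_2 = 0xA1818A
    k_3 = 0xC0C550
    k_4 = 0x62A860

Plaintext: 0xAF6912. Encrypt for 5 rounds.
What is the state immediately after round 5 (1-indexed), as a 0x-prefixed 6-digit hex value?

s_0 = plaintext = 0xAF6912
s_1 = Round(s_0, k_0) = 0x2EFC44
s_2 = Round(s_1, k_1) = 0xAF3D1C
s_3 = Round(s_2, k_2) = 0xCFD468
s_4 = Round(s_3, k_3) = 0x661631
s_5 = Round(s_4, k_4) = 0x2F206E

0x2F206E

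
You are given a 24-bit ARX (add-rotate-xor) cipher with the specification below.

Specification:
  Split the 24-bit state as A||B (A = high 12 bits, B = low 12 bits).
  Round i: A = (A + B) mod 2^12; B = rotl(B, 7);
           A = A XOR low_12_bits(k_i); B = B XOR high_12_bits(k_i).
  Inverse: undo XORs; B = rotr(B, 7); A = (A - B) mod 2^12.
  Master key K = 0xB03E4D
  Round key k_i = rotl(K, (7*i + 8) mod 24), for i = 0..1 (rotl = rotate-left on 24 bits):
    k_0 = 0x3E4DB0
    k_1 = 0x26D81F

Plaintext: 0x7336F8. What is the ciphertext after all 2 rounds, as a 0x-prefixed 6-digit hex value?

s_0 = plaintext = 0x7336F8
s_1 = Round(s_0, k_0) = 0x39BFD3
s_2 = Round(s_1, k_1) = 0xB71B93

0xB71B93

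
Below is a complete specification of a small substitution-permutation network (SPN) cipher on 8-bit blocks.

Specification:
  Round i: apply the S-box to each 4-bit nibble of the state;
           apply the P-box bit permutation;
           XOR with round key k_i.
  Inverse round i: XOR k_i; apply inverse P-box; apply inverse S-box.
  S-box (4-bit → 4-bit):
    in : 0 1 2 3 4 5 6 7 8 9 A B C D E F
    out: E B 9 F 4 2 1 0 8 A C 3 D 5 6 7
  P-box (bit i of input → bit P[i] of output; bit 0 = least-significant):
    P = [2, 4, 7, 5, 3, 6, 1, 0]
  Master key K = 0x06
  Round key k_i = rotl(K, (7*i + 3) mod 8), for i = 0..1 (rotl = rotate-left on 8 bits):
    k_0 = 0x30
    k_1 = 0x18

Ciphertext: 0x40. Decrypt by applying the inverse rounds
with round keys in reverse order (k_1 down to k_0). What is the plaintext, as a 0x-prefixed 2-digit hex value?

s_0 = ciphertext = 0x40
s_1 = InvRound(s_0, k_1) = 0xB5
s_2 = InvRound(s_1, k_0) = 0x8D

0x8D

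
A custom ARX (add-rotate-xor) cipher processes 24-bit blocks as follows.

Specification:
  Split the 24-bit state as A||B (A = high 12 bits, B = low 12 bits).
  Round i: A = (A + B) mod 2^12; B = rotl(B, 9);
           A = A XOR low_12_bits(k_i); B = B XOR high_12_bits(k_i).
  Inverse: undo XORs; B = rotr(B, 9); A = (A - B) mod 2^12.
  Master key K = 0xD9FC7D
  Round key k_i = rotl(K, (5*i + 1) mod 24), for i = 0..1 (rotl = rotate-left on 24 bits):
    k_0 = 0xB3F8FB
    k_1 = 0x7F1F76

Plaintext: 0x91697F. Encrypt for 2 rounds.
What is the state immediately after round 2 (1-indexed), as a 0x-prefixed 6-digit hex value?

0x108773

s_0 = plaintext = 0x91697F
s_1 = Round(s_0, k_0) = 0xA6E410
s_2 = Round(s_1, k_1) = 0x108773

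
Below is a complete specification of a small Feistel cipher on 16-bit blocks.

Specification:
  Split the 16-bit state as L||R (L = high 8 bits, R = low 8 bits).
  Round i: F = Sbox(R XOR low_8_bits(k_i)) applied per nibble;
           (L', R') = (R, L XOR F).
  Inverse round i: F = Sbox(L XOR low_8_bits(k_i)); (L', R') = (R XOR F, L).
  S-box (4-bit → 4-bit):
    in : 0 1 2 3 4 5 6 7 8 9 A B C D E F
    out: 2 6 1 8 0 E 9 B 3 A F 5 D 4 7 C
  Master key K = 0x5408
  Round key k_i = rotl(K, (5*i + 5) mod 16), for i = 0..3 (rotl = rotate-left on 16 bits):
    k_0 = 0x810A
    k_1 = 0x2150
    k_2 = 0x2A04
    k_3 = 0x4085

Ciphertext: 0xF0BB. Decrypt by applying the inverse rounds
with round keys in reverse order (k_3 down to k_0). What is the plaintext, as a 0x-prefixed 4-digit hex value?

s_0 = ciphertext = 0xF0BB
s_1 = InvRound(s_0, k_3) = 0x05F0
s_2 = InvRound(s_1, k_2) = 0xD605
s_3 = InvRound(s_2, k_1) = 0x3CD6
s_4 = InvRound(s_3, k_0) = 0x5F3C

0x5F3C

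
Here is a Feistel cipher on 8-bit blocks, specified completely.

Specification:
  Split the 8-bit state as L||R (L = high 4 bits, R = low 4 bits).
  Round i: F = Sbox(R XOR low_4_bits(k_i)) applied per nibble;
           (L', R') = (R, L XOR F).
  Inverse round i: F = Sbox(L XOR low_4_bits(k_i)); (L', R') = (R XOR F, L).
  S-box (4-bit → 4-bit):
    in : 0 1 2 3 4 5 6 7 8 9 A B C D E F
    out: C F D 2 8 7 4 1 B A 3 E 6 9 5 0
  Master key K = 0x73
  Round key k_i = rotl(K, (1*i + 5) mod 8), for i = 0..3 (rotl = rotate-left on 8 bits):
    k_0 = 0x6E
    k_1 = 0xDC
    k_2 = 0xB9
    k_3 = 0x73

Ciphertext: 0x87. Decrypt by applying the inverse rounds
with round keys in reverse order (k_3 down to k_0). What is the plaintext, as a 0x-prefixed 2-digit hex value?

0x22

s_0 = ciphertext = 0x87
s_1 = InvRound(s_0, k_3) = 0x98
s_2 = InvRound(s_1, k_2) = 0x49
s_3 = InvRound(s_2, k_1) = 0x24
s_4 = InvRound(s_3, k_0) = 0x22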